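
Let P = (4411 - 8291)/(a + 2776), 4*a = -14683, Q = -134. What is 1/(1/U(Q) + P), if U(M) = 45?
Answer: 53685/233993 ≈ 0.22943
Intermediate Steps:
a = -14683/4 (a = (1/4)*(-14683) = -14683/4 ≈ -3670.8)
P = 15520/3579 (P = (4411 - 8291)/(-14683/4 + 2776) = -3880/(-3579/4) = -3880*(-4/3579) = 15520/3579 ≈ 4.3364)
1/(1/U(Q) + P) = 1/(1/45 + 15520/3579) = 1/(233993/53685) = 53685/233993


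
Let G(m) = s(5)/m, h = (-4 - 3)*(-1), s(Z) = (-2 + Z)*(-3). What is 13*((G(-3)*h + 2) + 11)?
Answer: 442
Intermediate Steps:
s(Z) = 6 - 3*Z
h = 7 (h = -7*(-1) = 7)
G(m) = -9/m (G(m) = (6 - 3*5)/m = (6 - 15)/m = -9/m)
13*((G(-3)*h + 2) + 11) = 13*((-9/(-3)*7 + 2) + 11) = 13*((-9*(-⅓)*7 + 2) + 11) = 13*((3*7 + 2) + 11) = 13*((21 + 2) + 11) = 13*(23 + 11) = 13*34 = 442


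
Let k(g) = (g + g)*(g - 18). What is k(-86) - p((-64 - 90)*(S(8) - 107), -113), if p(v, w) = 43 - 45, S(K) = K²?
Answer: 17890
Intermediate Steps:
k(g) = 2*g*(-18 + g) (k(g) = (2*g)*(-18 + g) = 2*g*(-18 + g))
p(v, w) = -2
k(-86) - p((-64 - 90)*(S(8) - 107), -113) = 2*(-86)*(-18 - 86) - 1*(-2) = 2*(-86)*(-104) + 2 = 17888 + 2 = 17890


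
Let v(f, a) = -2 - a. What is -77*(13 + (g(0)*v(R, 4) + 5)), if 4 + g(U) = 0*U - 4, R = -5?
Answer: -5082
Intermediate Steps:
g(U) = -8 (g(U) = -4 + (0*U - 4) = -4 + (0 - 4) = -4 - 4 = -8)
-77*(13 + (g(0)*v(R, 4) + 5)) = -77*(13 + (-8*(-2 - 1*4) + 5)) = -77*(13 + (-8*(-2 - 4) + 5)) = -77*(13 + (-8*(-6) + 5)) = -77*(13 + (48 + 5)) = -77*(13 + 53) = -77*66 = -5082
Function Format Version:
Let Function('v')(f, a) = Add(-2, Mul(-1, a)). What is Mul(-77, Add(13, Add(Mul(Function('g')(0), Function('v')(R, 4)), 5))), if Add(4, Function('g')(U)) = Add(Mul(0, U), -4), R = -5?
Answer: -5082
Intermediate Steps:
Function('g')(U) = -8 (Function('g')(U) = Add(-4, Add(Mul(0, U), -4)) = Add(-4, Add(0, -4)) = Add(-4, -4) = -8)
Mul(-77, Add(13, Add(Mul(Function('g')(0), Function('v')(R, 4)), 5))) = Mul(-77, Add(13, Add(Mul(-8, Add(-2, Mul(-1, 4))), 5))) = Mul(-77, Add(13, Add(Mul(-8, Add(-2, -4)), 5))) = Mul(-77, Add(13, Add(Mul(-8, -6), 5))) = Mul(-77, Add(13, Add(48, 5))) = Mul(-77, Add(13, 53)) = Mul(-77, 66) = -5082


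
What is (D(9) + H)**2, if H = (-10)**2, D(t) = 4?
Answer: 10816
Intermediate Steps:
H = 100
(D(9) + H)**2 = (4 + 100)**2 = 104**2 = 10816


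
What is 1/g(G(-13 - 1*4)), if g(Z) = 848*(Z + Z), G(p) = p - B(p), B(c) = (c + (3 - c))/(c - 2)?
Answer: -19/542720 ≈ -3.5009e-5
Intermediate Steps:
B(c) = 3/(-2 + c)
G(p) = p - 3/(-2 + p)
g(Z) = 1696*Z (g(Z) = 848*(2*Z) = 1696*Z)
1/g(G(-13 - 1*4)) = 1/(1696*((-3 + (-13 - 1*4)*(-2 + (-13 - 1*4)))/(-2 + (-13 - 1*4)))) = 1/(1696*((-3 + (-13 - 4)*(-2 + (-13 - 4)))/(-2 + (-13 - 4)))) = 1/(1696*((-3 - 17*(-2 - 17))/(-2 - 17))) = 1/(1696*((-3 - 17*(-19))/(-19))) = 1/(1696*(-(-3 + 323)/19)) = 1/(1696*(-1/19*320)) = 1/(1696*(-320/19)) = 1/(-542720/19) = -19/542720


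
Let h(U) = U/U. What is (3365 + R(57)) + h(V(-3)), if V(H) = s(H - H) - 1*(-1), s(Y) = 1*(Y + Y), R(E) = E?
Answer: 3423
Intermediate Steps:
s(Y) = 2*Y (s(Y) = 1*(2*Y) = 2*Y)
V(H) = 1 (V(H) = 2*(H - H) - 1*(-1) = 2*0 + 1 = 0 + 1 = 1)
h(U) = 1
(3365 + R(57)) + h(V(-3)) = (3365 + 57) + 1 = 3422 + 1 = 3423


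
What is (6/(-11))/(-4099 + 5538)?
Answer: -6/15829 ≈ -0.00037905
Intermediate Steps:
(6/(-11))/(-4099 + 5538) = (6*(-1/11))/1439 = (1/1439)*(-6/11) = -6/15829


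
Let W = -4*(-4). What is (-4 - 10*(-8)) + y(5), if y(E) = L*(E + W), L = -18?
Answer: -302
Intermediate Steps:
W = 16
y(E) = -288 - 18*E (y(E) = -18*(E + 16) = -18*(16 + E) = -288 - 18*E)
(-4 - 10*(-8)) + y(5) = (-4 - 10*(-8)) + (-288 - 18*5) = (-4 + 80) + (-288 - 90) = 76 - 378 = -302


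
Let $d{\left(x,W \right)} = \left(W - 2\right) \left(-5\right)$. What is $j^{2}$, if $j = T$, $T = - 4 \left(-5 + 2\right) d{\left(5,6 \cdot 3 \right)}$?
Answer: $921600$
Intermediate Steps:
$d{\left(x,W \right)} = 10 - 5 W$ ($d{\left(x,W \right)} = \left(W - 2\right) \left(-5\right) = \left(-2 + W\right) \left(-5\right) = 10 - 5 W$)
$T = -960$ ($T = - 4 \left(-5 + 2\right) \left(10 - 5 \cdot 6 \cdot 3\right) = \left(-4\right) \left(-3\right) \left(10 - 90\right) = 12 \left(10 - 90\right) = 12 \left(-80\right) = -960$)
$j = -960$
$j^{2} = \left(-960\right)^{2} = 921600$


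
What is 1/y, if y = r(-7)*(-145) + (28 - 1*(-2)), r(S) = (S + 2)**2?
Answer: -1/3595 ≈ -0.00027816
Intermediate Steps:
r(S) = (2 + S)**2
y = -3595 (y = (2 - 7)**2*(-145) + (28 - 1*(-2)) = (-5)**2*(-145) + (28 + 2) = 25*(-145) + 30 = -3625 + 30 = -3595)
1/y = 1/(-3595) = -1/3595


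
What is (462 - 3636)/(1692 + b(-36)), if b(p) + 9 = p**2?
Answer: -1058/993 ≈ -1.0655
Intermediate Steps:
b(p) = -9 + p**2
(462 - 3636)/(1692 + b(-36)) = (462 - 3636)/(1692 + (-9 + (-36)**2)) = -3174/(1692 + (-9 + 1296)) = -3174/(1692 + 1287) = -3174/2979 = -3174*1/2979 = -1058/993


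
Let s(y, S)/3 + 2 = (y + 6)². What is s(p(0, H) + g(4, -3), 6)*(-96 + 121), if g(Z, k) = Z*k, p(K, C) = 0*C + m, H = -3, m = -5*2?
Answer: 19050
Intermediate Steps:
m = -10
p(K, C) = -10 (p(K, C) = 0*C - 10 = 0 - 10 = -10)
s(y, S) = -6 + 3*(6 + y)² (s(y, S) = -6 + 3*(y + 6)² = -6 + 3*(6 + y)²)
s(p(0, H) + g(4, -3), 6)*(-96 + 121) = (-6 + 3*(6 + (-10 + 4*(-3)))²)*(-96 + 121) = (-6 + 3*(6 + (-10 - 12))²)*25 = (-6 + 3*(6 - 22)²)*25 = (-6 + 3*(-16)²)*25 = (-6 + 3*256)*25 = (-6 + 768)*25 = 762*25 = 19050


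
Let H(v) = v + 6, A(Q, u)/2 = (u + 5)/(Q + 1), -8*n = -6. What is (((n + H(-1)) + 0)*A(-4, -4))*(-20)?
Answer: 230/3 ≈ 76.667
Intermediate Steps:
n = ¾ (n = -⅛*(-6) = ¾ ≈ 0.75000)
A(Q, u) = 2*(5 + u)/(1 + Q) (A(Q, u) = 2*((u + 5)/(Q + 1)) = 2*((5 + u)/(1 + Q)) = 2*(5 + u)/(1 + Q))
H(v) = 6 + v
(((n + H(-1)) + 0)*A(-4, -4))*(-20) = (((¾ + (6 - 1)) + 0)*(2*(5 - 4)/(1 - 4)))*(-20) = (((¾ + 5) + 0)*(2*1/(-3)))*(-20) = ((23/4 + 0)*(2*(-⅓)*1))*(-20) = ((23/4)*(-⅔))*(-20) = -23/6*(-20) = 230/3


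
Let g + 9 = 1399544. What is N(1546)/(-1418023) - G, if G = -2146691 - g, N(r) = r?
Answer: 5028630029652/1418023 ≈ 3.5462e+6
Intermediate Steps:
g = 1399535 (g = -9 + 1399544 = 1399535)
G = -3546226 (G = -2146691 - 1*1399535 = -2146691 - 1399535 = -3546226)
N(1546)/(-1418023) - G = 1546/(-1418023) - 1*(-3546226) = 1546*(-1/1418023) + 3546226 = -1546/1418023 + 3546226 = 5028630029652/1418023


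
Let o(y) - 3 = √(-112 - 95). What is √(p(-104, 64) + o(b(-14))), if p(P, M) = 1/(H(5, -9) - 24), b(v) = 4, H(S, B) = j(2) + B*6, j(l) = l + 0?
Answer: √(4313 + 4332*I*√23)/38 ≈ 2.9733 + 2.4194*I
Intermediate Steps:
j(l) = l
H(S, B) = 2 + 6*B (H(S, B) = 2 + B*6 = 2 + 6*B)
o(y) = 3 + 3*I*√23 (o(y) = 3 + √(-112 - 95) = 3 + √(-207) = 3 + 3*I*√23)
p(P, M) = -1/76 (p(P, M) = 1/((2 + 6*(-9)) - 24) = 1/((2 - 54) - 24) = 1/(-52 - 24) = 1/(-76) = -1/76)
√(p(-104, 64) + o(b(-14))) = √(-1/76 + (3 + 3*I*√23)) = √(227/76 + 3*I*√23)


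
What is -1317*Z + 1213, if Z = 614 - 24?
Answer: -775817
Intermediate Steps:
Z = 590
-1317*Z + 1213 = -1317*590 + 1213 = -777030 + 1213 = -775817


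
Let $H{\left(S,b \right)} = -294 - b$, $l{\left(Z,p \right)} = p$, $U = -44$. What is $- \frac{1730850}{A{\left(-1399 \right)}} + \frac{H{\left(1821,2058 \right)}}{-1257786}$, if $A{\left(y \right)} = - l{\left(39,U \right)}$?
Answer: $- \frac{16492718141}{419262} \approx -39338.0$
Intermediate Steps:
$A{\left(y \right)} = 44$ ($A{\left(y \right)} = \left(-1\right) \left(-44\right) = 44$)
$- \frac{1730850}{A{\left(-1399 \right)}} + \frac{H{\left(1821,2058 \right)}}{-1257786} = - \frac{1730850}{44} + \frac{-294 - 2058}{-1257786} = \left(-1730850\right) \frac{1}{44} + \left(-294 - 2058\right) \left(- \frac{1}{1257786}\right) = - \frac{78675}{2} - - \frac{392}{209631} = - \frac{78675}{2} + \frac{392}{209631} = - \frac{16492718141}{419262}$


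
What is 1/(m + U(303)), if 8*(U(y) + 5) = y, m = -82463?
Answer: -8/659441 ≈ -1.2131e-5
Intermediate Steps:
U(y) = -5 + y/8
1/(m + U(303)) = 1/(-82463 + (-5 + (⅛)*303)) = 1/(-82463 + (-5 + 303/8)) = 1/(-82463 + 263/8) = 1/(-659441/8) = -8/659441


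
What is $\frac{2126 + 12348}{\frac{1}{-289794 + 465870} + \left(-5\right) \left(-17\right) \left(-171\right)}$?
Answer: $- \frac{2548524024}{2559264659} \approx -0.9958$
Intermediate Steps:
$\frac{2126 + 12348}{\frac{1}{-289794 + 465870} + \left(-5\right) \left(-17\right) \left(-171\right)} = \frac{14474}{\frac{1}{176076} + 85 \left(-171\right)} = \frac{14474}{\frac{1}{176076} - 14535} = \frac{14474}{- \frac{2559264659}{176076}} = 14474 \left(- \frac{176076}{2559264659}\right) = - \frac{2548524024}{2559264659}$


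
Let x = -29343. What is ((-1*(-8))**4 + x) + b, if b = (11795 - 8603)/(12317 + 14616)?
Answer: -679974259/26933 ≈ -25247.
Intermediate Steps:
b = 3192/26933 ≈ 0.11852
((-1*(-8))**4 + x) + b = ((-1*(-8))**4 - 29343) + 3192/26933 = (8**4 - 29343) + 3192/26933 = (4096 - 29343) + 3192/26933 = -25247 + 3192/26933 = -679974259/26933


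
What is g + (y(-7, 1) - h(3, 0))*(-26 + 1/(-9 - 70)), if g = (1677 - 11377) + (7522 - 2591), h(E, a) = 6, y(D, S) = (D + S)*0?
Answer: -364421/79 ≈ -4612.9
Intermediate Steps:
y(D, S) = 0
g = -4769 (g = -9700 + 4931 = -4769)
g + (y(-7, 1) - h(3, 0))*(-26 + 1/(-9 - 70)) = -4769 + (0 - 1*6)*(-26 + 1/(-9 - 70)) = -4769 + (0 - 6)*(-26 + 1/(-79)) = -4769 - 6*(-26 - 1/79) = -4769 - 6*(-2055/79) = -4769 + 12330/79 = -364421/79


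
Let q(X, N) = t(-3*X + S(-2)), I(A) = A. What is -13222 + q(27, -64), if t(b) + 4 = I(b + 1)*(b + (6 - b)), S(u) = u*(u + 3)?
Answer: -13718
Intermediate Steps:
S(u) = u*(3 + u)
t(b) = 2 + 6*b (t(b) = -4 + (b + 1)*(b + (6 - b)) = -4 + (1 + b)*6 = -4 + (6 + 6*b) = 2 + 6*b)
q(X, N) = -10 - 18*X (q(X, N) = 2 + 6*(-3*X - 2*(3 - 2)) = 2 + 6*(-3*X - 2*1) = 2 + 6*(-3*X - 2) = 2 + 6*(-2 - 3*X) = 2 + (-12 - 18*X) = -10 - 18*X)
-13222 + q(27, -64) = -13222 + (-10 - 18*27) = -13222 + (-10 - 486) = -13222 - 496 = -13718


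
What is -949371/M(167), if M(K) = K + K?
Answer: -949371/334 ≈ -2842.4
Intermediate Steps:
M(K) = 2*K
-949371/M(167) = -949371/(2*167) = -949371/334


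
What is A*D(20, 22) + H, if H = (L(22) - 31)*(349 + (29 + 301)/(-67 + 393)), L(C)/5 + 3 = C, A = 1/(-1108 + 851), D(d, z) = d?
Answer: 938388036/41891 ≈ 22401.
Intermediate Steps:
A = -1/257 (A = 1/(-257) = -1/257 ≈ -0.0038911)
L(C) = -15 + 5*C
H = 3651328/163 (H = ((-15 + 5*22) - 31)*(349 + (29 + 301)/(-67 + 393)) = ((-15 + 110) - 31)*(349 + 330/326) = (95 - 31)*(349 + 330*(1/326)) = 64*(349 + 165/163) = 64*(57052/163) = 3651328/163 ≈ 22401.)
A*D(20, 22) + H = -1/257*20 + 3651328/163 = -20/257 + 3651328/163 = 938388036/41891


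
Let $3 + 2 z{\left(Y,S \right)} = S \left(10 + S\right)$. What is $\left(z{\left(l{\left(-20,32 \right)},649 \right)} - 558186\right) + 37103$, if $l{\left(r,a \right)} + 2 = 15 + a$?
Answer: $-307239$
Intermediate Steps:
$l{\left(r,a \right)} = 13 + a$ ($l{\left(r,a \right)} = -2 + \left(15 + a\right) = 13 + a$)
$z{\left(Y,S \right)} = - \frac{3}{2} + \frac{S \left(10 + S\right)}{2}$
$\left(z{\left(l{\left(-20,32 \right)},649 \right)} - 558186\right) + 37103 = \left(\left(- \frac{3}{2} + \frac{649^{2}}{2} + 5 \cdot 649\right) - 558186\right) + 37103 = \left(\left(- \frac{3}{2} + \frac{1}{2} \cdot 421201 + 3245\right) - 558186\right) + 37103 = \left(\left(- \frac{3}{2} + \frac{421201}{2} + 3245\right) - 558186\right) + 37103 = \left(213844 - 558186\right) + 37103 = -344342 + 37103 = -307239$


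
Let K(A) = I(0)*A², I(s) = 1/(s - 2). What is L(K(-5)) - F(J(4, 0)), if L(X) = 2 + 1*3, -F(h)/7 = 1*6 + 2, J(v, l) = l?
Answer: 61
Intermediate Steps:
I(s) = 1/(-2 + s)
F(h) = -56 (F(h) = -7*(1*6 + 2) = -7*(6 + 2) = -7*8 = -56)
K(A) = -A²/2 (K(A) = A²/(-2 + 0) = A²/(-2) = -A²/2)
L(X) = 5 (L(X) = 2 + 3 = 5)
L(K(-5)) - F(J(4, 0)) = 5 - 1*(-56) = 5 + 56 = 61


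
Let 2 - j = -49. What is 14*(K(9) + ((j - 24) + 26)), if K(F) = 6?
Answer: 826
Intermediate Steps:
j = 51 (j = 2 - 1*(-49) = 2 + 49 = 51)
14*(K(9) + ((j - 24) + 26)) = 14*(6 + ((51 - 24) + 26)) = 14*(6 + (27 + 26)) = 14*(6 + 53) = 14*59 = 826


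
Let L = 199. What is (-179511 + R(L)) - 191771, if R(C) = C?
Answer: -371083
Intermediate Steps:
(-179511 + R(L)) - 191771 = (-179511 + 199) - 191771 = -179312 - 191771 = -371083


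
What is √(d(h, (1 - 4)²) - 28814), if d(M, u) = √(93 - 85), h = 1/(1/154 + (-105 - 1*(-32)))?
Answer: √(-28814 + 2*√2) ≈ 169.74*I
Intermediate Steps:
h = -154/11241 (h = 1/(1/154 + (-105 + 32)) = 1/(1/154 - 73) = 1/(-11241/154) = -154/11241 ≈ -0.013700)
d(M, u) = 2*√2 (d(M, u) = √8 = 2*√2)
√(d(h, (1 - 4)²) - 28814) = √(2*√2 - 28814) = √(-28814 + 2*√2)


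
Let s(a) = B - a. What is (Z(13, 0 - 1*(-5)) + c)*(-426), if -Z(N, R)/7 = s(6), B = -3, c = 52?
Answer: -48990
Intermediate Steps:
s(a) = -3 - a
Z(N, R) = 63 (Z(N, R) = -7*(-3 - 1*6) = -7*(-3 - 6) = -7*(-9) = 63)
(Z(13, 0 - 1*(-5)) + c)*(-426) = (63 + 52)*(-426) = 115*(-426) = -48990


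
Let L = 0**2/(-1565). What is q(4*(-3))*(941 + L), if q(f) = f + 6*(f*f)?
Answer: 801732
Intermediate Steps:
L = 0 (L = 0*(-1/1565) = 0)
q(f) = f + 6*f**2
q(4*(-3))*(941 + L) = ((4*(-3))*(1 + 6*(4*(-3))))*(941 + 0) = -12*(1 + 6*(-12))*941 = -12*(1 - 72)*941 = -12*(-71)*941 = 852*941 = 801732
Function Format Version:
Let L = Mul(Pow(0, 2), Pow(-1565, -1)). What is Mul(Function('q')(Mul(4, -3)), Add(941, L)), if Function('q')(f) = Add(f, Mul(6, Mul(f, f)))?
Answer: 801732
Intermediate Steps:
L = 0 (L = Mul(0, Rational(-1, 1565)) = 0)
Function('q')(f) = Add(f, Mul(6, Pow(f, 2)))
Mul(Function('q')(Mul(4, -3)), Add(941, L)) = Mul(Mul(Mul(4, -3), Add(1, Mul(6, Mul(4, -3)))), Add(941, 0)) = Mul(Mul(-12, Add(1, Mul(6, -12))), 941) = Mul(Mul(-12, Add(1, -72)), 941) = Mul(Mul(-12, -71), 941) = Mul(852, 941) = 801732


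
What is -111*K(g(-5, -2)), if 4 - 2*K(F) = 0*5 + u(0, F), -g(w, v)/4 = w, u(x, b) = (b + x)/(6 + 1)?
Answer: -444/7 ≈ -63.429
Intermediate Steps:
u(x, b) = b/7 + x/7 (u(x, b) = (b + x)/7 = (b + x)*(1/7) = b/7 + x/7)
g(w, v) = -4*w
K(F) = 2 - F/14 (K(F) = 2 - (0*5 + (F/7 + (1/7)*0))/2 = 2 - (0 + (F/7 + 0))/2 = 2 - (0 + F/7)/2 = 2 - F/14)
-111*K(g(-5, -2)) = -111*(2 - (-2)*(-5)/7) = -111*(2 - 1/14*20) = -111*(2 - 10/7) = -111*4/7 = -444/7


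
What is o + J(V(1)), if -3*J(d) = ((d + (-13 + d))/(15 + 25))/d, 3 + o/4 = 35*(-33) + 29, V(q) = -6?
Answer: -650309/144 ≈ -4516.0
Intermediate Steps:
o = -4516 (o = -12 + 4*(35*(-33) + 29) = -12 + 4*(-1155 + 29) = -12 + 4*(-1126) = -12 - 4504 = -4516)
J(d) = -(-13/40 + d/20)/(3*d) (J(d) = -(d + (-13 + d))/(15 + 25)/(3*d) = -(-13 + 2*d)/40/(3*d) = -(-13 + 2*d)*(1/40)/(3*d) = -(-13/40 + d/20)/(3*d))
o + J(V(1)) = -4516 + (1/120)*(13 - 2*(-6))/(-6) = -4516 + (1/120)*(-⅙)*(13 + 12) = -4516 + (1/120)*(-⅙)*25 = -4516 - 5/144 = -650309/144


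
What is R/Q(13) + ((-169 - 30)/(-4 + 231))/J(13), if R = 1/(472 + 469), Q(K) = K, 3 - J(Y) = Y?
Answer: 2436637/27768910 ≈ 0.087747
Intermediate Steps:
J(Y) = 3 - Y
R = 1/941 ≈ 0.0010627
R/Q(13) + ((-169 - 30)/(-4 + 231))/J(13) = (1/941)/13 + ((-169 - 30)/(-4 + 231))/(3 - 1*13) = (1/941)*(1/13) + (-199/227)/(3 - 13) = 1/12233 - 199*1/227/(-10) = 1/12233 - 199/227*(-1/10) = 1/12233 + 199/2270 = 2436637/27768910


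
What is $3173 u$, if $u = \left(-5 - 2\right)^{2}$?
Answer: $155477$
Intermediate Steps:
$u = 49$ ($u = \left(-7\right)^{2} = 49$)
$3173 u = 3173 \cdot 49 = 155477$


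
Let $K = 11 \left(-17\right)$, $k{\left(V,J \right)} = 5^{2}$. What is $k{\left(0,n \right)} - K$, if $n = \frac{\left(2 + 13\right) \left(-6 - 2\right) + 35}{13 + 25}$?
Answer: $212$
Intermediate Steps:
$n = - \frac{85}{38}$ ($n = \frac{15 \left(-8\right) + 35}{38} = \left(-120 + 35\right) \frac{1}{38} = \left(-85\right) \frac{1}{38} = - \frac{85}{38} \approx -2.2368$)
$k{\left(V,J \right)} = 25$
$K = -187$
$k{\left(0,n \right)} - K = 25 - -187 = 25 + 187 = 212$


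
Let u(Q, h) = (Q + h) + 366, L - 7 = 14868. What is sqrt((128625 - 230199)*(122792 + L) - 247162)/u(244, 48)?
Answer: I*sqrt(3495908755)/329 ≈ 179.71*I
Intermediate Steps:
L = 14875 (L = 7 + 14868 = 14875)
u(Q, h) = 366 + Q + h
sqrt((128625 - 230199)*(122792 + L) - 247162)/u(244, 48) = sqrt((128625 - 230199)*(122792 + 14875) - 247162)/(366 + 244 + 48) = sqrt(-101574*137667 - 247162)/658 = sqrt(-13983387858 - 247162)*(1/658) = sqrt(-13983635020)*(1/658) = (2*I*sqrt(3495908755))*(1/658) = I*sqrt(3495908755)/329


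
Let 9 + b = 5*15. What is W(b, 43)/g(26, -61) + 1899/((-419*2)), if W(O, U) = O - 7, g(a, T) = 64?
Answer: -36047/26816 ≈ -1.3442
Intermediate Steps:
b = 66 (b = -9 + 5*15 = -9 + 75 = 66)
W(O, U) = -7 + O
W(b, 43)/g(26, -61) + 1899/((-419*2)) = (-7 + 66)/64 + 1899/((-419*2)) = 59*(1/64) + 1899/(-838) = 59/64 + 1899*(-1/838) = 59/64 - 1899/838 = -36047/26816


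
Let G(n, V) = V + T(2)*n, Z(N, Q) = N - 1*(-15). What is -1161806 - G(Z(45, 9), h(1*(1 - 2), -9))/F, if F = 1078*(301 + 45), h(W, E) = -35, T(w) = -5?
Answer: -433339695993/372988 ≈ -1.1618e+6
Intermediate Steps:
Z(N, Q) = 15 + N (Z(N, Q) = N + 15 = 15 + N)
G(n, V) = V - 5*n
F = 372988 (F = 1078*346 = 372988)
-1161806 - G(Z(45, 9), h(1*(1 - 2), -9))/F = -1161806 - (-35 - 5*(15 + 45))/372988 = -1161806 - (-35 - 5*60)/372988 = -1161806 - (-35 - 300)/372988 = -1161806 - (-335)/372988 = -1161806 - 1*(-335/372988) = -1161806 + 335/372988 = -433339695993/372988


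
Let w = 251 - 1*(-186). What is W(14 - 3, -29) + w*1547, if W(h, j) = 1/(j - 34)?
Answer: 42590456/63 ≈ 6.7604e+5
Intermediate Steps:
W(h, j) = 1/(-34 + j)
w = 437 (w = 251 + 186 = 437)
W(14 - 3, -29) + w*1547 = 1/(-34 - 29) + 437*1547 = 1/(-63) + 676039 = -1/63 + 676039 = 42590456/63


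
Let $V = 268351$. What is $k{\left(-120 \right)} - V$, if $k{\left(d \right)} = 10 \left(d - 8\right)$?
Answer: $-269631$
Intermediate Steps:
$k{\left(d \right)} = -80 + 10 d$ ($k{\left(d \right)} = 10 \left(-8 + d\right) = -80 + 10 d$)
$k{\left(-120 \right)} - V = \left(-80 + 10 \left(-120\right)\right) - 268351 = \left(-80 - 1200\right) - 268351 = -1280 - 268351 = -269631$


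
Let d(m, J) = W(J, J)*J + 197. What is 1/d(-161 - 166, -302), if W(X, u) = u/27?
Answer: 27/96523 ≈ 0.00027973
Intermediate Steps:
W(X, u) = u/27 (W(X, u) = u*(1/27) = u/27)
d(m, J) = 197 + J²/27 (d(m, J) = (J/27)*J + 197 = J²/27 + 197 = 197 + J²/27)
1/d(-161 - 166, -302) = 1/(197 + (1/27)*(-302)²) = 1/(197 + (1/27)*91204) = 1/(197 + 91204/27) = 1/(96523/27) = 27/96523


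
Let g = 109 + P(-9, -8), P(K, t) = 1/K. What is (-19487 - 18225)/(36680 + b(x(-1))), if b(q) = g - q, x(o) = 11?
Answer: -339408/331001 ≈ -1.0254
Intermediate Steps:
g = 980/9 (g = 109 + 1/(-9) = 109 - 1/9 = 980/9 ≈ 108.89)
b(q) = 980/9 - q
(-19487 - 18225)/(36680 + b(x(-1))) = (-19487 - 18225)/(36680 + (980/9 - 1*11)) = -37712/(36680 + (980/9 - 11)) = -37712/(36680 + 881/9) = -37712/331001/9 = -37712*9/331001 = -339408/331001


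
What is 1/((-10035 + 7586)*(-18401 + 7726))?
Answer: 1/26143075 ≈ 3.8251e-8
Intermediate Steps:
1/((-10035 + 7586)*(-18401 + 7726)) = 1/(-2449*(-10675)) = 1/26143075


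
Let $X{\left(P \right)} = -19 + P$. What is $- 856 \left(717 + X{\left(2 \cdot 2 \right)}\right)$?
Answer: $-600912$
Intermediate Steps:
$- 856 \left(717 + X{\left(2 \cdot 2 \right)}\right) = - 856 \left(717 + \left(-19 + 2 \cdot 2\right)\right) = - 856 \left(717 + \left(-19 + 4\right)\right) = - 856 \left(717 - 15\right) = \left(-856\right) 702 = -600912$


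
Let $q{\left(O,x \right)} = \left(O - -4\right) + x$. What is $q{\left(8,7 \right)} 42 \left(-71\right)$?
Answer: $-56658$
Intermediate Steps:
$q{\left(O,x \right)} = 4 + O + x$ ($q{\left(O,x \right)} = \left(O + 4\right) + x = \left(4 + O\right) + x = 4 + O + x$)
$q{\left(8,7 \right)} 42 \left(-71\right) = \left(4 + 8 + 7\right) 42 \left(-71\right) = 19 \cdot 42 \left(-71\right) = 798 \left(-71\right) = -56658$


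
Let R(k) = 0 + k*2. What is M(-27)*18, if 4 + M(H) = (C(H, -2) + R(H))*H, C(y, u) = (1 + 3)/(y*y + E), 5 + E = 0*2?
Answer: 4736646/181 ≈ 26169.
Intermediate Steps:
E = -5 (E = -5 + 0*2 = -5 + 0 = -5)
R(k) = 2*k (R(k) = 0 + 2*k = 2*k)
C(y, u) = 4/(-5 + y²) (C(y, u) = (1 + 3)/(y*y - 5) = 4/(y² - 5) = 4/(-5 + y²))
M(H) = -4 + H*(2*H + 4/(-5 + H²)) (M(H) = -4 + (4/(-5 + H²) + 2*H)*H = -4 + (2*H + 4/(-5 + H²))*H = -4 + H*(2*H + 4/(-5 + H²)))
M(-27)*18 = (2*(2*(-27) + (-5 + (-27)²)*(-2 + (-27)²))/(-5 + (-27)²))*18 = (2*(-54 + (-5 + 729)*(-2 + 729))/(-5 + 729))*18 = (2*(-54 + 724*727)/724)*18 = (2*(1/724)*(-54 + 526348))*18 = (2*(1/724)*526294)*18 = (263147/181)*18 = 4736646/181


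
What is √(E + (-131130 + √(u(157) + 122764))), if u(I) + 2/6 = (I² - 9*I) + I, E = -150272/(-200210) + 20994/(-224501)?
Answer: √(-596060707716260921983795380 + 1515197881070182458075*√1315410)/67421017815 ≈ 361.59*I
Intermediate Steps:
E = 14766502766/22473672605 (E = -150272*(-1/200210) + 20994*(-1/224501) = 75136/100105 - 20994/224501 = 14766502766/22473672605 ≈ 0.65706)
u(I) = -⅓ + I² - 8*I (u(I) = -⅓ + ((I² - 9*I) + I) = -⅓ + (I² - 8*I) = -⅓ + I² - 8*I)
√(E + (-131130 + √(u(157) + 122764))) = √(14766502766/22473672605 + (-131130 + √((-⅓ + 157² - 8*157) + 122764))) = √(14766502766/22473672605 + (-131130 + √((-⅓ + 24649 - 1256) + 122764))) = √(14766502766/22473672605 + (-131130 + √(70178/3 + 122764))) = √(14766502766/22473672605 + (-131130 + √(438470/3))) = √(14766502766/22473672605 + (-131130 + √1315410/3)) = √(-2946957922190884/22473672605 + √1315410/3)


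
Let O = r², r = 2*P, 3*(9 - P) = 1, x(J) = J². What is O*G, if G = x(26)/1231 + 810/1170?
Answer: 4132336/11079 ≈ 372.99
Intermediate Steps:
P = 26/3 (P = 9 - ⅓*1 = 9 - ⅓ = 26/3 ≈ 8.6667)
r = 52/3 (r = 2*(26/3) = 52/3 ≈ 17.333)
O = 2704/9 (O = (52/3)² = 2704/9 ≈ 300.44)
G = 19867/16003 (G = 26²/1231 + 810/1170 = 676*(1/1231) + 810*(1/1170) = 676/1231 + 9/13 = 19867/16003 ≈ 1.2415)
O*G = (2704/9)*(19867/16003) = 4132336/11079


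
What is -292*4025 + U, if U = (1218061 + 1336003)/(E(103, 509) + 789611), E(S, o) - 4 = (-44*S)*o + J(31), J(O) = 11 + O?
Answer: -1783086618364/1517131 ≈ -1.1753e+6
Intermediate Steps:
E(S, o) = 46 - 44*S*o (E(S, o) = 4 + ((-44*S)*o + (11 + 31)) = 4 + (-44*S*o + 42) = 4 + (42 - 44*S*o) = 46 - 44*S*o)
U = -2554064/1517131 (U = (1218061 + 1336003)/((46 - 44*103*509) + 789611) = 2554064/((46 - 2306788) + 789611) = 2554064/(-2306742 + 789611) = 2554064/(-1517131) = 2554064*(-1/1517131) = -2554064/1517131 ≈ -1.6835)
-292*4025 + U = -292*4025 - 2554064/1517131 = -1175300 - 2554064/1517131 = -1783086618364/1517131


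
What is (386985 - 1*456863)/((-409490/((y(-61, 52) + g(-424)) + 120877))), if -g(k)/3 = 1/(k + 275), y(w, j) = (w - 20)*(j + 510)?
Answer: 392291528222/30507005 ≈ 12859.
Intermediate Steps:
y(w, j) = (-20 + w)*(510 + j)
g(k) = -3/(275 + k) (g(k) = -3/(k + 275) = -3/(275 + k))
(386985 - 1*456863)/((-409490/((y(-61, 52) + g(-424)) + 120877))) = (386985 - 1*456863)/((-409490/(((-10200 - 20*52 + 510*(-61) + 52*(-61)) - 3/(275 - 424)) + 120877))) = (386985 - 456863)/((-409490/(((-10200 - 1040 - 31110 - 3172) - 3/(-149)) + 120877))) = -69878/((-409490/((-45522 - 3*(-1/149)) + 120877))) = -69878/((-409490/((-45522 + 3/149) + 120877))) = -69878/((-409490/(-6782775/149 + 120877))) = -69878/((-409490/11227898/149)) = -69878/((-409490*149/11227898)) = -69878/(-30507005/5613949) = -69878*(-5613949/30507005) = 392291528222/30507005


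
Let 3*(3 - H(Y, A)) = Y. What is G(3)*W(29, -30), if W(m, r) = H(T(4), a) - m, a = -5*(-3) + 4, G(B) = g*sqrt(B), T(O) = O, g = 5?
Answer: -410*sqrt(3)/3 ≈ -236.71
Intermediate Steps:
G(B) = 5*sqrt(B)
a = 19 (a = 15 + 4 = 19)
H(Y, A) = 3 - Y/3
W(m, r) = 5/3 - m (W(m, r) = (3 - 1/3*4) - m = (3 - 4/3) - m = 5/3 - m)
G(3)*W(29, -30) = (5*sqrt(3))*(5/3 - 1*29) = (5*sqrt(3))*(5/3 - 29) = (5*sqrt(3))*(-82/3) = -410*sqrt(3)/3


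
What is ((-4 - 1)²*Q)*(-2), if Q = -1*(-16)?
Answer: -800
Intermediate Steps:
Q = 16
((-4 - 1)²*Q)*(-2) = ((-4 - 1)²*16)*(-2) = ((-5)²*16)*(-2) = (25*16)*(-2) = 400*(-2) = -800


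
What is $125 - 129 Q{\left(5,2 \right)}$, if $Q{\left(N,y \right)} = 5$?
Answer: $-520$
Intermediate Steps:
$125 - 129 Q{\left(5,2 \right)} = 125 - 645 = -520$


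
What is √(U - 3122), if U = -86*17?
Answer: 2*I*√1146 ≈ 67.705*I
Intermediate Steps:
U = -1462
√(U - 3122) = √(-1462 - 3122) = √(-4584) = 2*I*√1146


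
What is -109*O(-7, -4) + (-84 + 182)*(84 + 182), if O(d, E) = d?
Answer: 26831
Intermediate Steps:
-109*O(-7, -4) + (-84 + 182)*(84 + 182) = -109*(-7) + (-84 + 182)*(84 + 182) = 763 + 98*266 = 763 + 26068 = 26831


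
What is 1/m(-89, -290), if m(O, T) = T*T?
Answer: 1/84100 ≈ 1.1891e-5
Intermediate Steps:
m(O, T) = T²
1/m(-89, -290) = 1/((-290)²) = 1/84100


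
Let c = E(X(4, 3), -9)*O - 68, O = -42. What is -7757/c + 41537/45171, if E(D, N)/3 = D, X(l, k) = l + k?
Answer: 389851597/42912450 ≈ 9.0848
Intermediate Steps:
X(l, k) = k + l
E(D, N) = 3*D
c = -950 (c = (3*(3 + 4))*(-42) - 68 = (3*7)*(-42) - 68 = 21*(-42) - 68 = -882 - 68 = -950)
-7757/c + 41537/45171 = -7757/(-950) + 41537/45171 = -7757*(-1/950) + 41537*(1/45171) = 7757/950 + 41537/45171 = 389851597/42912450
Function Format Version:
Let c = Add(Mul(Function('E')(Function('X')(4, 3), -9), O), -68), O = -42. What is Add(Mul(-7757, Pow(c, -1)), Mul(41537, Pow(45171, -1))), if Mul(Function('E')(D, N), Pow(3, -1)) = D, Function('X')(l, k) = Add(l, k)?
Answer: Rational(389851597, 42912450) ≈ 9.0848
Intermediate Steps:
Function('X')(l, k) = Add(k, l)
Function('E')(D, N) = Mul(3, D)
c = -950 (c = Add(Mul(Mul(3, Add(3, 4)), -42), -68) = Add(Mul(Mul(3, 7), -42), -68) = Add(Mul(21, -42), -68) = Add(-882, -68) = -950)
Add(Mul(-7757, Pow(c, -1)), Mul(41537, Pow(45171, -1))) = Add(Mul(-7757, Pow(-950, -1)), Mul(41537, Pow(45171, -1))) = Add(Mul(-7757, Rational(-1, 950)), Mul(41537, Rational(1, 45171))) = Add(Rational(7757, 950), Rational(41537, 45171)) = Rational(389851597, 42912450)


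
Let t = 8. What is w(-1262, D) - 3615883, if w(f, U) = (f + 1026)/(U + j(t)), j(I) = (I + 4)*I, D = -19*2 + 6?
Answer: -57854187/16 ≈ -3.6159e+6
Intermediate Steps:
D = -32 (D = -38 + 6 = -32)
j(I) = I*(4 + I) (j(I) = (4 + I)*I = I*(4 + I))
w(f, U) = (1026 + f)/(96 + U) (w(f, U) = (f + 1026)/(U + 8*(4 + 8)) = (1026 + f)/(U + 8*12) = (1026 + f)/(U + 96) = (1026 + f)/(96 + U))
w(-1262, D) - 3615883 = (1026 - 1262)/(96 - 32) - 3615883 = -236/64 - 3615883 = (1/64)*(-236) - 3615883 = -59/16 - 3615883 = -57854187/16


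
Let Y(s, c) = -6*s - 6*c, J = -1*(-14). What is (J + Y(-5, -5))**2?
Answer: 5476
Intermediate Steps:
J = 14
Y(s, c) = -6*c - 6*s
(J + Y(-5, -5))**2 = (14 + (-6*(-5) - 6*(-5)))**2 = (14 + (30 + 30))**2 = (14 + 60)**2 = 74**2 = 5476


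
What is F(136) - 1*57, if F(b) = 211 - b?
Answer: 18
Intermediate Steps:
F(136) - 1*57 = (211 - 1*136) - 1*57 = (211 - 136) - 57 = 75 - 57 = 18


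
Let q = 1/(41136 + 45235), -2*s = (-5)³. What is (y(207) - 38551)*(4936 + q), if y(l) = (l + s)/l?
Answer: -6804001832635775/35757594 ≈ -1.9028e+8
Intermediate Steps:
s = 125/2 (s = -½*(-5)³ = -½*(-125) = 125/2 ≈ 62.500)
y(l) = (125/2 + l)/l (y(l) = (l + 125/2)/l = (125/2 + l)/l)
q = 1/86371 ≈ 1.1578e-5
(y(207) - 38551)*(4936 + q) = ((125/2 + 207)/207 - 38551)*(4936 + 1/86371) = ((1/207)*(539/2) - 38551)*(426327257/86371) = (539/414 - 38551)*(426327257/86371) = -15959575/414*426327257/86371 = -6804001832635775/35757594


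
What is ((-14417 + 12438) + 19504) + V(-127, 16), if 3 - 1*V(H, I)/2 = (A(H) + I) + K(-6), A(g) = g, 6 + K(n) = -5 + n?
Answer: 17787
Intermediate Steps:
K(n) = -11 + n (K(n) = -6 + (-5 + n) = -11 + n)
V(H, I) = 40 - 2*H - 2*I (V(H, I) = 6 - 2*((H + I) + (-11 - 6)) = 6 - 2*((H + I) - 17) = 6 - 2*(-17 + H + I) = 6 + (34 - 2*H - 2*I) = 40 - 2*H - 2*I)
((-14417 + 12438) + 19504) + V(-127, 16) = ((-14417 + 12438) + 19504) + (40 - 2*(-127) - 2*16) = (-1979 + 19504) + (40 + 254 - 32) = 17525 + 262 = 17787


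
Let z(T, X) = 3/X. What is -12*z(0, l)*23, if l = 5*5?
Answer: -828/25 ≈ -33.120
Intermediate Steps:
l = 25
-12*z(0, l)*23 = -12*3/25*23 = -12*3*(1/25)*23 = -36*23/25 = -12*69/25 = -828/25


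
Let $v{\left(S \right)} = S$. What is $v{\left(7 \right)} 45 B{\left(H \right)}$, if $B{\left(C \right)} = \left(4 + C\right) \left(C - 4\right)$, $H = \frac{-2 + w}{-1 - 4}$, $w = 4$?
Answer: $- \frac{24948}{5} \approx -4989.6$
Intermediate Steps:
$H = - \frac{2}{5}$ ($H = \frac{-2 + 4}{-1 - 4} = \frac{2}{-5} = 2 \left(- \frac{1}{5}\right) = - \frac{2}{5} \approx -0.4$)
$B{\left(C \right)} = \left(-4 + C\right) \left(4 + C\right)$ ($B{\left(C \right)} = \left(4 + C\right) \left(-4 + C\right) = \left(-4 + C\right) \left(4 + C\right)$)
$v{\left(7 \right)} 45 B{\left(H \right)} = 7 \cdot 45 \left(-16 + \left(- \frac{2}{5}\right)^{2}\right) = 315 \left(-16 + \frac{4}{25}\right) = 315 \left(- \frac{396}{25}\right) = - \frac{24948}{5}$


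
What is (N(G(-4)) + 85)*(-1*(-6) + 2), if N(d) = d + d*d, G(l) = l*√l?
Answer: 168 - 64*I ≈ 168.0 - 64.0*I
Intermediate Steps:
G(l) = l^(3/2)
N(d) = d + d²
(N(G(-4)) + 85)*(-1*(-6) + 2) = ((-4)^(3/2)*(1 + (-4)^(3/2)) + 85)*(-1*(-6) + 2) = ((-8*I)*(1 - 8*I) + 85)*(6 + 2) = (-8*I*(1 - 8*I) + 85)*8 = (85 - 8*I*(1 - 8*I))*8 = 680 - 64*I*(1 - 8*I)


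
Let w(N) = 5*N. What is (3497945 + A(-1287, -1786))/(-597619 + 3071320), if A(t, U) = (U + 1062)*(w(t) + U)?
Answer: 3149983/824567 ≈ 3.8202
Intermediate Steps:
A(t, U) = (1062 + U)*(U + 5*t) (A(t, U) = (U + 1062)*(5*t + U) = (1062 + U)*(U + 5*t))
(3497945 + A(-1287, -1786))/(-597619 + 3071320) = (3497945 + ((-1786)² + 1062*(-1786) + 5310*(-1287) + 5*(-1786)*(-1287)))/(-597619 + 3071320) = (3497945 + (3189796 - 1896732 - 6833970 + 11492910))/2473701 = (3497945 + 5952004)*(1/2473701) = 9449949*(1/2473701) = 3149983/824567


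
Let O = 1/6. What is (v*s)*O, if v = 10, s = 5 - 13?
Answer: -40/3 ≈ -13.333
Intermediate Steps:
s = -8
O = 1/6 ≈ 0.16667
(v*s)*O = (10*(-8))*(1/6) = -80*1/6 = -40/3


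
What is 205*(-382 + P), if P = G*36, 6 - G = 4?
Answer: -63550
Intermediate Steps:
G = 2 (G = 6 - 1*4 = 6 - 4 = 2)
P = 72 (P = 2*36 = 72)
205*(-382 + P) = 205*(-382 + 72) = 205*(-310) = -63550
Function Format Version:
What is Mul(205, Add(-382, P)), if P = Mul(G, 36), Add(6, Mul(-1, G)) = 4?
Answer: -63550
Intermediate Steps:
G = 2 (G = Add(6, Mul(-1, 4)) = Add(6, -4) = 2)
P = 72 (P = Mul(2, 36) = 72)
Mul(205, Add(-382, P)) = Mul(205, Add(-382, 72)) = Mul(205, -310) = -63550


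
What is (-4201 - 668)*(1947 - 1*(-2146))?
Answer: -19928817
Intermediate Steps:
(-4201 - 668)*(1947 - 1*(-2146)) = -4869*(1947 + 2146) = -4869*4093 = -19928817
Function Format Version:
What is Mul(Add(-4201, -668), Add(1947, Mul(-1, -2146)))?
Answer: -19928817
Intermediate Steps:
Mul(Add(-4201, -668), Add(1947, Mul(-1, -2146))) = Mul(-4869, Add(1947, 2146)) = Mul(-4869, 4093) = -19928817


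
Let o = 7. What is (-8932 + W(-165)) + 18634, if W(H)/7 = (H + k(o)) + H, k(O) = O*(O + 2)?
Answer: 7833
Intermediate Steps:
k(O) = O*(2 + O)
W(H) = 441 + 14*H (W(H) = 7*((H + 7*(2 + 7)) + H) = 7*((H + 7*9) + H) = 7*((H + 63) + H) = 7*((63 + H) + H) = 7*(63 + 2*H) = 441 + 14*H)
(-8932 + W(-165)) + 18634 = (-8932 + (441 + 14*(-165))) + 18634 = (-8932 + (441 - 2310)) + 18634 = (-8932 - 1869) + 18634 = -10801 + 18634 = 7833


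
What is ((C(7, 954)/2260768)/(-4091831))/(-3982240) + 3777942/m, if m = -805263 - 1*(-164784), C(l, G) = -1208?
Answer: -828413410025815431217829/140441910553397653701760 ≈ -5.8986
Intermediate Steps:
m = -640479 (m = -805263 + 164784 = -640479)
((C(7, 954)/2260768)/(-4091831))/(-3982240) + 3777942/m = (-1208/2260768/(-4091831))/(-3982240) + 3777942/(-640479) = (-1208*1/2260768*(-1/4091831))*(-1/3982240) + 3777942*(-1/640479) = -151/282596*(-1/4091831)*(-1/3982240) - 179902/30499 = (151/1156335073276)*(-1/3982240) - 179902/30499 = -151/4604803782202618240 - 179902/30499 = -828413410025815431217829/140441910553397653701760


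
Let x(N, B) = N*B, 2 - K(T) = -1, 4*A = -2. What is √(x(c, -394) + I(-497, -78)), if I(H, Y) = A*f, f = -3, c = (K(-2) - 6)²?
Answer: I*√14178/2 ≈ 59.536*I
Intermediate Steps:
A = -½ (A = (¼)*(-2) = -½ ≈ -0.50000)
K(T) = 3 (K(T) = 2 - 1*(-1) = 2 + 1 = 3)
c = 9 (c = (3 - 6)² = (-3)² = 9)
I(H, Y) = 3/2 (I(H, Y) = -½*(-3) = 3/2)
x(N, B) = B*N
√(x(c, -394) + I(-497, -78)) = √(-394*9 + 3/2) = √(-3546 + 3/2) = √(-7089/2) = I*√14178/2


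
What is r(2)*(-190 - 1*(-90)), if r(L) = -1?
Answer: 100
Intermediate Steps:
r(2)*(-190 - 1*(-90)) = -(-190 - 1*(-90)) = -(-190 + 90) = -1*(-100) = 100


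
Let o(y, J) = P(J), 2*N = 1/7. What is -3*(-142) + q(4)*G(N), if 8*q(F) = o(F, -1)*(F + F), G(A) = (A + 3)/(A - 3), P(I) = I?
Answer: 17509/41 ≈ 427.05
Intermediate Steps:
N = 1/14 (N = (½)/7 = (½)*(⅐) = 1/14 ≈ 0.071429)
G(A) = (3 + A)/(-3 + A)
o(y, J) = J
q(F) = -F/4 (q(F) = (-(F + F))/8 = (-2*F)/8 = -F/4)
-3*(-142) + q(4)*G(N) = -3*(-142) + (-¼*4)*((3 + 1/14)/(-3 + 1/14)) = 426 - 43/((-41/14)*14) = 426 - (-14)*43/(41*14) = 426 - 1*(-43/41) = 426 + 43/41 = 17509/41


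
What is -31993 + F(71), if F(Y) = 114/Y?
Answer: -2271389/71 ≈ -31991.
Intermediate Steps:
-31993 + F(71) = -31993 + 114/71 = -2271389/71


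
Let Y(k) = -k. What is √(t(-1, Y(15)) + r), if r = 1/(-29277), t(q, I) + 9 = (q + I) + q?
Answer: I*√2476193359/9759 ≈ 5.099*I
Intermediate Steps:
t(q, I) = -9 + I + 2*q (t(q, I) = -9 + ((q + I) + q) = -9 + ((I + q) + q) = -9 + (I + 2*q) = -9 + I + 2*q)
r = -1/29277 ≈ -3.4156e-5
√(t(-1, Y(15)) + r) = √((-9 - 1*15 + 2*(-1)) - 1/29277) = √((-9 - 15 - 2) - 1/29277) = √(-26 - 1/29277) = √(-761203/29277) = I*√2476193359/9759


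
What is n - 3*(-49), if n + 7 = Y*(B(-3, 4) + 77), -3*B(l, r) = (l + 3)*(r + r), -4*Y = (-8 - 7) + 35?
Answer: -245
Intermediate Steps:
Y = -5 (Y = -((-8 - 7) + 35)/4 = -(-15 + 35)/4 = -1/4*20 = -5)
B(l, r) = -2*r*(3 + l)/3 (B(l, r) = -(l + 3)*(r + r)/3 = -(3 + l)*2*r/3 = -2*r*(3 + l)/3)
n = -392 (n = -7 - 5*(-2/3*4*(3 - 3) + 77) = -7 - 5*(-2/3*4*0 + 77) = -7 - 5*(0 + 77) = -7 - 5*77 = -7 - 385 = -392)
n - 3*(-49) = -392 - 3*(-49) = -392 - 1*(-147) = -392 + 147 = -245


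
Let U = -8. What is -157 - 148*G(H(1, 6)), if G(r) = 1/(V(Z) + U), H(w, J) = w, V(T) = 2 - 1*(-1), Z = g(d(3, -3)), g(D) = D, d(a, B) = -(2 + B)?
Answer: -637/5 ≈ -127.40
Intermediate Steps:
d(a, B) = -2 - B
Z = 1 (Z = -2 - 1*(-3) = -2 + 3 = 1)
V(T) = 3 (V(T) = 2 + 1 = 3)
G(r) = -⅕ (G(r) = 1/(3 - 8) = 1/(-5) = -⅕)
-157 - 148*G(H(1, 6)) = -157 - 148*(-⅕) = -157 + 148/5 = -637/5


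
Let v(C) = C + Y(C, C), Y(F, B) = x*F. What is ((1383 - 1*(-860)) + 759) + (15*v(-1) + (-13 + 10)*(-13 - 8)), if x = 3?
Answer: 3005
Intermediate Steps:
Y(F, B) = 3*F
v(C) = 4*C (v(C) = C + 3*C = 4*C)
((1383 - 1*(-860)) + 759) + (15*v(-1) + (-13 + 10)*(-13 - 8)) = ((1383 - 1*(-860)) + 759) + (15*(4*(-1)) + (-13 + 10)*(-13 - 8)) = ((1383 + 860) + 759) + (15*(-4) - 3*(-21)) = (2243 + 759) + (-60 + 63) = 3002 + 3 = 3005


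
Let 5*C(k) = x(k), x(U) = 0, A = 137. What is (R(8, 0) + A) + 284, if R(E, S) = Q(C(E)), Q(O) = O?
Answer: 421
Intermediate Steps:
C(k) = 0 (C(k) = (⅕)*0 = 0)
R(E, S) = 0
(R(8, 0) + A) + 284 = (0 + 137) + 284 = 137 + 284 = 421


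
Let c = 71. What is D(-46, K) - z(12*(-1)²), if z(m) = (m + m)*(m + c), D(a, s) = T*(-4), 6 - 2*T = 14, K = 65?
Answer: -1976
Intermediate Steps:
T = -4 (T = 3 - ½*14 = 3 - 7 = -4)
D(a, s) = 16 (D(a, s) = -4*(-4) = 16)
z(m) = 2*m*(71 + m) (z(m) = (m + m)*(m + 71) = (2*m)*(71 + m) = 2*m*(71 + m))
D(-46, K) - z(12*(-1)²) = 16 - 2*12*(-1)²*(71 + 12*(-1)²) = 16 - 2*12*1*(71 + 12*1) = 16 - 2*12*(71 + 12) = 16 - 2*12*83 = 16 - 1*1992 = 16 - 1992 = -1976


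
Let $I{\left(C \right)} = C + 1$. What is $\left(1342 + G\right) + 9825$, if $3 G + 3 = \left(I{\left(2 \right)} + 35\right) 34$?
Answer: $\frac{34790}{3} \approx 11597.0$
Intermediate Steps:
$I{\left(C \right)} = 1 + C$
$G = \frac{1289}{3}$ ($G = -1 + \frac{\left(\left(1 + 2\right) + 35\right) 34}{3} = -1 + \frac{\left(3 + 35\right) 34}{3} = -1 + \frac{38 \cdot 34}{3} = -1 + \frac{1}{3} \cdot 1292 = -1 + \frac{1292}{3} = \frac{1289}{3} \approx 429.67$)
$\left(1342 + G\right) + 9825 = \left(1342 + \frac{1289}{3}\right) + 9825 = \frac{5315}{3} + 9825 = \frac{34790}{3}$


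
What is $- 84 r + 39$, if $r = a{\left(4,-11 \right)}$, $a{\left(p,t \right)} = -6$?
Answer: $543$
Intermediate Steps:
$r = -6$
$- 84 r + 39 = \left(-84\right) \left(-6\right) + 39 = 504 + 39 = 543$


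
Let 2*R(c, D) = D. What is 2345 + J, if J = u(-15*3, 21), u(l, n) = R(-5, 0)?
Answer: 2345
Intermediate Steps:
R(c, D) = D/2
u(l, n) = 0 (u(l, n) = (1/2)*0 = 0)
J = 0
2345 + J = 2345 + 0 = 2345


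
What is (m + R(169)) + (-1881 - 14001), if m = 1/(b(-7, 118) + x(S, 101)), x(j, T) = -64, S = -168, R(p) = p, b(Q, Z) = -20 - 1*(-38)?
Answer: -722799/46 ≈ -15713.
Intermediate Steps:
b(Q, Z) = 18 (b(Q, Z) = -20 + 38 = 18)
m = -1/46 (m = 1/(18 - 64) = 1/(-46) = -1/46 ≈ -0.021739)
(m + R(169)) + (-1881 - 14001) = (-1/46 + 169) + (-1881 - 14001) = 7773/46 - 15882 = -722799/46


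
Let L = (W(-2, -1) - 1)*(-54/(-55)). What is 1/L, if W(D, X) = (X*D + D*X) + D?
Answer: 55/54 ≈ 1.0185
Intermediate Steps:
W(D, X) = D + 2*D*X (W(D, X) = (D*X + D*X) + D = 2*D*X + D = D + 2*D*X)
L = 54/55 (L = (-2*(1 + 2*(-1)) - 1)*(-54/(-55)) = (-2*(1 - 2) - 1)*(-54*(-1/55)) = (-2*(-1) - 1)*(54/55) = (2 - 1)*(54/55) = 1*(54/55) = 54/55 ≈ 0.98182)
1/L = 1/(54/55) = 55/54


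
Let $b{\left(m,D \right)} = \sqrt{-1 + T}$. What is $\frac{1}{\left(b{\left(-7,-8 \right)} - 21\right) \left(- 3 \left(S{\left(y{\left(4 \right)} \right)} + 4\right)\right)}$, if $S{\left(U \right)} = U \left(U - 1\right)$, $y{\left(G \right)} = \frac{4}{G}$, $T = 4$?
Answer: $\frac{7}{1752} + \frac{\sqrt{3}}{5256} \approx 0.004325$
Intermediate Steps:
$S{\left(U \right)} = U \left(-1 + U\right)$
$b{\left(m,D \right)} = \sqrt{3}$ ($b{\left(m,D \right)} = \sqrt{-1 + 4} = \sqrt{3}$)
$\frac{1}{\left(b{\left(-7,-8 \right)} - 21\right) \left(- 3 \left(S{\left(y{\left(4 \right)} \right)} + 4\right)\right)} = \frac{1}{\left(\sqrt{3} - 21\right) \left(- 3 \left(\frac{4}{4} \left(-1 + \frac{4}{4}\right) + 4\right)\right)} = \frac{1}{\left(-21 + \sqrt{3}\right) \left(- 3 \left(4 \cdot \frac{1}{4} \left(-1 + 4 \cdot \frac{1}{4}\right) + 4\right)\right)} = \frac{1}{\left(-21 + \sqrt{3}\right) \left(- 3 \left(1 \left(-1 + 1\right) + 4\right)\right)} = \frac{1}{\left(-21 + \sqrt{3}\right) \left(- 3 \left(1 \cdot 0 + 4\right)\right)} = \frac{1}{\left(-21 + \sqrt{3}\right) \left(- 3 \left(0 + 4\right)\right)} = \frac{1}{\left(-21 + \sqrt{3}\right) \left(\left(-3\right) 4\right)} = \frac{1}{\left(-21 + \sqrt{3}\right) \left(-12\right)} = \frac{1}{252 - 12 \sqrt{3}}$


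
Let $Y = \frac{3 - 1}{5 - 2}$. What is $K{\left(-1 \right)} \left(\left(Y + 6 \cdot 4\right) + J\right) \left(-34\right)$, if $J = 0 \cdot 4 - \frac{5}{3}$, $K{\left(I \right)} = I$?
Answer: $782$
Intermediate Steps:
$Y = \frac{2}{3} \approx 0.66667$
$J = - \frac{5}{3}$ ($J = 0 - \frac{5}{3} = - \frac{5}{3} \approx -1.6667$)
$K{\left(-1 \right)} \left(\left(Y + 6 \cdot 4\right) + J\right) \left(-34\right) = - (\left(\frac{2}{3} + 6 \cdot 4\right) - \frac{5}{3}) \left(-34\right) = - (\left(\frac{2}{3} + 24\right) - \frac{5}{3}) \left(-34\right) = - (\frac{74}{3} - \frac{5}{3}) \left(-34\right) = \left(-1\right) 23 \left(-34\right) = \left(-23\right) \left(-34\right) = 782$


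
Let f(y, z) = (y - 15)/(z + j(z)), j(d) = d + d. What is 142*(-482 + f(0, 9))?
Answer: -616706/9 ≈ -68523.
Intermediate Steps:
j(d) = 2*d
f(y, z) = (-15 + y)/(3*z) (f(y, z) = (y - 15)/(z + 2*z) = (-15 + y)/((3*z)) = (-15 + y)*(1/(3*z)) = (-15 + y)/(3*z))
142*(-482 + f(0, 9)) = 142*(-482 + (⅓)*(-15 + 0)/9) = 142*(-482 + (⅓)*(⅑)*(-15)) = 142*(-482 - 5/9) = 142*(-4343/9) = -616706/9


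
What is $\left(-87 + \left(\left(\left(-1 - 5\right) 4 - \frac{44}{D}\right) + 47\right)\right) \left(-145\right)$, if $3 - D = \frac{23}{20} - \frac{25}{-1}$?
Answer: $\frac{4169040}{463} \approx 9004.4$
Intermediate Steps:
$D = - \frac{463}{20}$ ($D = 3 - \left(\frac{23}{20} - \frac{25}{-1}\right) = 3 - \left(23 \cdot \frac{1}{20} - -25\right) = 3 - \left(\frac{23}{20} + 25\right) = 3 - \frac{523}{20} = - \frac{463}{20} \approx -23.15$)
$\left(-87 + \left(\left(\left(-1 - 5\right) 4 - \frac{44}{D}\right) + 47\right)\right) \left(-145\right) = \left(-87 + \left(\left(\left(-1 - 5\right) 4 - \frac{44}{- \frac{463}{20}}\right) + 47\right)\right) \left(-145\right) = \left(-87 + \left(\left(\left(-6\right) 4 - - \frac{880}{463}\right) + 47\right)\right) \left(-145\right) = \left(-87 + \left(\left(-24 + \frac{880}{463}\right) + 47\right)\right) \left(-145\right) = \left(-87 + \left(- \frac{10232}{463} + 47\right)\right) \left(-145\right) = \left(-87 + \frac{11529}{463}\right) \left(-145\right) = \left(- \frac{28752}{463}\right) \left(-145\right) = \frac{4169040}{463}$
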